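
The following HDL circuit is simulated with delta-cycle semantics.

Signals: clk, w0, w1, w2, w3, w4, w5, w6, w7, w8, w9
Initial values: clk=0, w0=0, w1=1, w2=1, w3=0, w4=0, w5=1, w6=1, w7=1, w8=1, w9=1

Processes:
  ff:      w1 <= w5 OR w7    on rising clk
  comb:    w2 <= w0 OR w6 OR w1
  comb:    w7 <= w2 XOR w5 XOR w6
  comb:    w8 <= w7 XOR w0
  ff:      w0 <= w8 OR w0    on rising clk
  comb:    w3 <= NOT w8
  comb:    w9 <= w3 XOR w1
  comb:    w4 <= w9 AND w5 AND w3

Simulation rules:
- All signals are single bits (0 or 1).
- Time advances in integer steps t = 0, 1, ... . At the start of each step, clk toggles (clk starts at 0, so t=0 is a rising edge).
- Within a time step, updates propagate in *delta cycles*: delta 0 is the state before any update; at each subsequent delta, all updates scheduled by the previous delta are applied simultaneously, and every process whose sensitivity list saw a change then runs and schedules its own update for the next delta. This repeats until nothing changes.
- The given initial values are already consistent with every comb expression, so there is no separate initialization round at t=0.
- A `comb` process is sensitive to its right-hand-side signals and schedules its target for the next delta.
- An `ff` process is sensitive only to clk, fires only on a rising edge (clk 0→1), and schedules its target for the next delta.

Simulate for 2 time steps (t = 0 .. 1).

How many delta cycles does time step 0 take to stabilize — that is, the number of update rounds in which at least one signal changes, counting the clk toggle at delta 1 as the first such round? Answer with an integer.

t=0 Δ0: w6=1 w2=1 w4=0 w9=1 clk=0 w5=1 w3=0 w1=1 w8=1 w7=1 w0=0
  Δ1: clk:0→1
  Δ2: w0:0→1
  Δ3: w8:1→0
  Δ4: w3:0→1
  Δ5: w4:0→1, w9:1→0
  Δ6: w4:1→0
  (6Δ to stable)
t=1 Δ0: w6=1 w2=1 w4=0 w9=0 clk=1 w5=1 w3=1 w1=1 w8=0 w7=1 w0=1
  Δ1: clk:1→0
  (1Δ to stable)

6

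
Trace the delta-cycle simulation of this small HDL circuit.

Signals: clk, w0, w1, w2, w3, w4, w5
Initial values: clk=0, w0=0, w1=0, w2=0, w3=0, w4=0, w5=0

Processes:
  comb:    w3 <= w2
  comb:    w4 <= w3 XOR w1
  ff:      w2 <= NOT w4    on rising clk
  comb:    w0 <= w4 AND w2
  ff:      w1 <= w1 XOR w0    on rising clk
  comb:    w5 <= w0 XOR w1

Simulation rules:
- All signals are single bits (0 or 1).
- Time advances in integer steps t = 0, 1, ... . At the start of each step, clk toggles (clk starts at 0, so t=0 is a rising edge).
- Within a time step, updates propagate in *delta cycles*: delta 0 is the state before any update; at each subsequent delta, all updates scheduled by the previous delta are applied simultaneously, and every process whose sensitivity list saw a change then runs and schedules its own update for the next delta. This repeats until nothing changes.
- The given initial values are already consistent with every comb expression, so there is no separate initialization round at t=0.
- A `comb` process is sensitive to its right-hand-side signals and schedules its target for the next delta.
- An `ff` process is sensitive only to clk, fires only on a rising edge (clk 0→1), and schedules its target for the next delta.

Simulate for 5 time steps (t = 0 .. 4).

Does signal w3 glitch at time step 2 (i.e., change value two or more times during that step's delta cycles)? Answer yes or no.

no

[bits: w2,w0,w3,w5,w1,w4,clk]
t=0: Δ0=0000000 Δ1=0000001 Δ2=1000001 Δ3=1010001 Δ4=1010011 Δ5=1110011 Δ6=1111011 | 6Δ
t=1: Δ0=1111011 Δ1=1111010 | 1Δ
t=2: Δ0=1111010 Δ1=1111011 Δ2=0111111 Δ3=0000101 Δ4=0001111 | 4Δ
t=3: Δ0=0001111 Δ1=0001110 | 1Δ
t=4: Δ0=0001110 Δ1=0001111 | 1Δ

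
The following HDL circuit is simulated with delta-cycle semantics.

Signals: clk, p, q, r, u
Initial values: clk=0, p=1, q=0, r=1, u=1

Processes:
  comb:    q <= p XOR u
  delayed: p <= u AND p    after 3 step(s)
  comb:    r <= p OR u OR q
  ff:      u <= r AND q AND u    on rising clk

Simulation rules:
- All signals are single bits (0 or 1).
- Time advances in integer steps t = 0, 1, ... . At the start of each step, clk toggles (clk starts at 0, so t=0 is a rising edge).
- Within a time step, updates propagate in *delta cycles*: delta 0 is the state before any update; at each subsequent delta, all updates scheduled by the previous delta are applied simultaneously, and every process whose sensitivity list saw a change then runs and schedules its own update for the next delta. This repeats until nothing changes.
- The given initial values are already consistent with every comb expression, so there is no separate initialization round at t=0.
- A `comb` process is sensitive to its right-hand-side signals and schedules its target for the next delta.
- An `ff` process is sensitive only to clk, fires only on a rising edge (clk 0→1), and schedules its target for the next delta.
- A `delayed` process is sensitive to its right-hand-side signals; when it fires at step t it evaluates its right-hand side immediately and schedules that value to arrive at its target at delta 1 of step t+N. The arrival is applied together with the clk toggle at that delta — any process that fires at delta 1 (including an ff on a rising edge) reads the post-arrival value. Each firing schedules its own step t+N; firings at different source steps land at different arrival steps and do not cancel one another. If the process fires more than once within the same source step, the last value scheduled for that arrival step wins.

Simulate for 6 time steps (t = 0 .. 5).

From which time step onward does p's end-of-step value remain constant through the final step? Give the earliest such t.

3

t=0 Δ0: u=1 clk=0 q=0 p=1 r=1
  Δ1: clk:0→1
  Δ2: u:1→0
  Δ3: q:0→1
  (3Δ to stable)
t=1 Δ0: u=0 clk=1 q=1 p=1 r=1
  Δ1: clk:1→0
  (1Δ to stable)
t=2 Δ0: u=0 clk=0 q=1 p=1 r=1
  Δ1: clk:0→1
  (1Δ to stable)
t=3 Δ0: u=0 clk=1 q=1 p=1 r=1
  Δ1: clk:1→0, p:1→0
  Δ2: q:1→0
  Δ3: r:1→0
  (3Δ to stable)
t=4 Δ0: u=0 clk=0 q=0 p=0 r=0
  Δ1: clk:0→1
  (1Δ to stable)
t=5 Δ0: u=0 clk=1 q=0 p=0 r=0
  Δ1: clk:1→0
  (1Δ to stable)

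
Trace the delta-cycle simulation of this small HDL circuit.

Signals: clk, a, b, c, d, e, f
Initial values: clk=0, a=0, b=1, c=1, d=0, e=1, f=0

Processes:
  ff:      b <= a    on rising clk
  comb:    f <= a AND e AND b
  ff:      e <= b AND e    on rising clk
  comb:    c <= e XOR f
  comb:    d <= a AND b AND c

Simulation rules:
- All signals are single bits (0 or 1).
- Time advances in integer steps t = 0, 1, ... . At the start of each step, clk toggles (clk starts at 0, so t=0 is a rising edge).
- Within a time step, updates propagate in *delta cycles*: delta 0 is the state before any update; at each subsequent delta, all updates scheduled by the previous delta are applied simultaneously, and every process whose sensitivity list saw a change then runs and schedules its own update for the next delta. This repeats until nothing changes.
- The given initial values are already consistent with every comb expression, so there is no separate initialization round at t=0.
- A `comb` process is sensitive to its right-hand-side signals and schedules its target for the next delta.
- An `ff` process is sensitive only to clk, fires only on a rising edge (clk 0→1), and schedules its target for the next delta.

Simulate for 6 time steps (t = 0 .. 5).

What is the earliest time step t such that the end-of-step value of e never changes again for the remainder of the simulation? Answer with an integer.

t=0 Δ0: a=0 e=1 d=0 b=1 f=0 clk=0 c=1
  Δ1: clk:0→1
  Δ2: b:1→0
  (2Δ to stable)
t=1 Δ0: a=0 e=1 d=0 b=0 f=0 clk=1 c=1
  Δ1: clk:1→0
  (1Δ to stable)
t=2 Δ0: a=0 e=1 d=0 b=0 f=0 clk=0 c=1
  Δ1: clk:0→1
  Δ2: e:1→0
  Δ3: c:1→0
  (3Δ to stable)
t=3 Δ0: a=0 e=0 d=0 b=0 f=0 clk=1 c=0
  Δ1: clk:1→0
  (1Δ to stable)
t=4 Δ0: a=0 e=0 d=0 b=0 f=0 clk=0 c=0
  Δ1: clk:0→1
  (1Δ to stable)
t=5 Δ0: a=0 e=0 d=0 b=0 f=0 clk=1 c=0
  Δ1: clk:1→0
  (1Δ to stable)

2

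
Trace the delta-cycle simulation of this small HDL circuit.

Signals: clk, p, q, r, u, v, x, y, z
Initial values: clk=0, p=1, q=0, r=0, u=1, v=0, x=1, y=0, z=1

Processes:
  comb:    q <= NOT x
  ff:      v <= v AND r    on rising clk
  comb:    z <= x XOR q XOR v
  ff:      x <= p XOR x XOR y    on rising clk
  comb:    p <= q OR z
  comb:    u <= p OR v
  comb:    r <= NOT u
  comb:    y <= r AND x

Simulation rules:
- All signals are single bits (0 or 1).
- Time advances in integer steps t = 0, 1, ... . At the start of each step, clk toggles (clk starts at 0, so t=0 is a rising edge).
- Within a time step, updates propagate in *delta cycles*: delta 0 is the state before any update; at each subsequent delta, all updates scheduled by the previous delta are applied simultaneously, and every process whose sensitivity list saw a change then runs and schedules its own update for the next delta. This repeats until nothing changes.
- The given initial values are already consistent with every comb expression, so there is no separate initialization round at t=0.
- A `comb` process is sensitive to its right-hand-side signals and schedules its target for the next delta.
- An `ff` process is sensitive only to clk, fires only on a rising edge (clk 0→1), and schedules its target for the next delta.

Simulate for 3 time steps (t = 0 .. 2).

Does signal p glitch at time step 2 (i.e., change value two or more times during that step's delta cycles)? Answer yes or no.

t0.Δ0 x=1 u=1 v=0 y=0 r=0 clk=0 p=1 q=0 z=1
t0.Δ1 x=1 u=1 v=0 y=0 r=0 clk=1 p=1 q=0 z=1
t0.Δ2 x=0 u=1 v=0 y=0 r=0 clk=1 p=1 q=0 z=1
t0.Δ3 x=0 u=1 v=0 y=0 r=0 clk=1 p=1 q=1 z=0
t0.Δ4 x=0 u=1 v=0 y=0 r=0 clk=1 p=1 q=1 z=1
t1.Δ0 x=0 u=1 v=0 y=0 r=0 clk=1 p=1 q=1 z=1
t1.Δ1 x=0 u=1 v=0 y=0 r=0 clk=0 p=1 q=1 z=1
t2.Δ0 x=0 u=1 v=0 y=0 r=0 clk=0 p=1 q=1 z=1
t2.Δ1 x=0 u=1 v=0 y=0 r=0 clk=1 p=1 q=1 z=1
t2.Δ2 x=1 u=1 v=0 y=0 r=0 clk=1 p=1 q=1 z=1
t2.Δ3 x=1 u=1 v=0 y=0 r=0 clk=1 p=1 q=0 z=0
t2.Δ4 x=1 u=1 v=0 y=0 r=0 clk=1 p=0 q=0 z=1
t2.Δ5 x=1 u=0 v=0 y=0 r=0 clk=1 p=1 q=0 z=1
t2.Δ6 x=1 u=1 v=0 y=0 r=1 clk=1 p=1 q=0 z=1
t2.Δ7 x=1 u=1 v=0 y=1 r=0 clk=1 p=1 q=0 z=1
t2.Δ8 x=1 u=1 v=0 y=0 r=0 clk=1 p=1 q=0 z=1

yes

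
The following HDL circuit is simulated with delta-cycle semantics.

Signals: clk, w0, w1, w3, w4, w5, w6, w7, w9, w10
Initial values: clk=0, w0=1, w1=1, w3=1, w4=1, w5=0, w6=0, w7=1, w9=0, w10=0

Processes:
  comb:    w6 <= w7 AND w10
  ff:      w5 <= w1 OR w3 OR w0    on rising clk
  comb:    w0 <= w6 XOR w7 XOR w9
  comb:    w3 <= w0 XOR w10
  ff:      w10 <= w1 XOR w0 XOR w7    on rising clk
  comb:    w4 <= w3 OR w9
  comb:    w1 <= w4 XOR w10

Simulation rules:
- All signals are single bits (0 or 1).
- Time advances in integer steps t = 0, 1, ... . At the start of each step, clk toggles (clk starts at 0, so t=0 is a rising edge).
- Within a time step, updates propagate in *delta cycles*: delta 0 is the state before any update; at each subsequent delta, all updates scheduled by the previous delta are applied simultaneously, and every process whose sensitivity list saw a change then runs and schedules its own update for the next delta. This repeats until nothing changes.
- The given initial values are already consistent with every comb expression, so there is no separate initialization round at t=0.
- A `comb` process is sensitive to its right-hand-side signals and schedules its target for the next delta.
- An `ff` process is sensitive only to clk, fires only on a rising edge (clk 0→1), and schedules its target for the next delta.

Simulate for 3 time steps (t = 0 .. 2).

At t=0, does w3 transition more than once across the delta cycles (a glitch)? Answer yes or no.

t=0 Δ0: w0=1 w9=0 w5=0 w4=1 w1=1 clk=0 w6=0 w10=0 w7=1 w3=1
  Δ1: clk:0→1
  Δ2: w5:0→1, w10:0→1
  Δ3: w1:1→0, w6:0→1, w3:1→0
  Δ4: w0:1→0, w4:1→0
  Δ5: w1:0→1, w3:0→1
  Δ6: w4:0→1
  Δ7: w1:1→0
  (7Δ to stable)
t=1 Δ0: w0=0 w9=0 w5=1 w4=1 w1=0 clk=1 w6=1 w10=1 w7=1 w3=1
  Δ1: clk:1→0
  (1Δ to stable)
t=2 Δ0: w0=0 w9=0 w5=1 w4=1 w1=0 clk=0 w6=1 w10=1 w7=1 w3=1
  Δ1: clk:0→1
  (1Δ to stable)

yes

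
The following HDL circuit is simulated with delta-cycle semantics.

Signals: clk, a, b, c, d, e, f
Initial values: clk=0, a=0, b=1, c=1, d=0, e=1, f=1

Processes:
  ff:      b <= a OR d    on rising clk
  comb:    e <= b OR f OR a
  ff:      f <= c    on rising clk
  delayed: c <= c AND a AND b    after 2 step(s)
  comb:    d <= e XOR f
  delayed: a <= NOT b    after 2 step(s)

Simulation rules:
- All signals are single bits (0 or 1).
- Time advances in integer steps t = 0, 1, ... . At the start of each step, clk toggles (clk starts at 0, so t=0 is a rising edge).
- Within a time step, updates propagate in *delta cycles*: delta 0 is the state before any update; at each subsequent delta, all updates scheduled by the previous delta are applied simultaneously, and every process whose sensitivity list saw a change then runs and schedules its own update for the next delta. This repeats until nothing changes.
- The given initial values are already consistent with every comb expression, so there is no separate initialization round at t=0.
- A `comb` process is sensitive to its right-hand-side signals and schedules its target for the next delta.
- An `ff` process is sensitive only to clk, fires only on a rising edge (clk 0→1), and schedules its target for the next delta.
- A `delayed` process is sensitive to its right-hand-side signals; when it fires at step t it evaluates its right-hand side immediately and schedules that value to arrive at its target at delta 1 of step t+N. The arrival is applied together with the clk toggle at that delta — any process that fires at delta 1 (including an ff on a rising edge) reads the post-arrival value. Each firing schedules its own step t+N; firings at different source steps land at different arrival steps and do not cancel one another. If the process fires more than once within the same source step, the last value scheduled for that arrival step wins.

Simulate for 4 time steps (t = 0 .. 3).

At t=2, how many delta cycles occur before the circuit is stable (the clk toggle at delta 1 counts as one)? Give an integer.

3

[bits: e,a,b,d,f,clk,c]
t=0: Δ0=1010101 Δ1=1010111 Δ2=1000111 | 2Δ
t=1: Δ0=1000111 Δ1=1000101 | 1Δ
t=2: Δ0=1000101 Δ1=1100110 Δ2=1110010 Δ3=1111010 | 3Δ
t=3: Δ0=1111010 Δ1=1111000 | 1Δ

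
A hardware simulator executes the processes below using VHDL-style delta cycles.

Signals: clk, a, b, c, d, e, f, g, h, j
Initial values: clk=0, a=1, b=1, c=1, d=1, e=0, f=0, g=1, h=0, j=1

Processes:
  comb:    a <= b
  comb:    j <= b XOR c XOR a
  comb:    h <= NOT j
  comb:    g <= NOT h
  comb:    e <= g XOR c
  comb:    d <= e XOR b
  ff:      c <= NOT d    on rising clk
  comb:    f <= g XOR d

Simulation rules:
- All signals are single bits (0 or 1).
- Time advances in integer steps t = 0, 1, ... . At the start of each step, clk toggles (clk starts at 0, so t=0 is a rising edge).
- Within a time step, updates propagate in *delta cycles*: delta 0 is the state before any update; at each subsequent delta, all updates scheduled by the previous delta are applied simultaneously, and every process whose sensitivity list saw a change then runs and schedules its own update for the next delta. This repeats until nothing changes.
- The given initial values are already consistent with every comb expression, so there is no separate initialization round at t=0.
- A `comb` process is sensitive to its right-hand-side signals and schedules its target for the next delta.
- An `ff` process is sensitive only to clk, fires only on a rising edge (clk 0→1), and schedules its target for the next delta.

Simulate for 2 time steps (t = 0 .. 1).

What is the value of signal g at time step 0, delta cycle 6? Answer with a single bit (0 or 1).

0

t0.Δ0 e=0 f=0 c=1 clk=0 h=0 a=1 d=1 g=1 b=1 j=1
t0.Δ1 e=0 f=0 c=1 clk=1 h=0 a=1 d=1 g=1 b=1 j=1
t0.Δ2 e=0 f=0 c=0 clk=1 h=0 a=1 d=1 g=1 b=1 j=1
t0.Δ3 e=1 f=0 c=0 clk=1 h=0 a=1 d=1 g=1 b=1 j=0
t0.Δ4 e=1 f=0 c=0 clk=1 h=1 a=1 d=0 g=1 b=1 j=0
t0.Δ5 e=1 f=1 c=0 clk=1 h=1 a=1 d=0 g=0 b=1 j=0
t0.Δ6 e=0 f=0 c=0 clk=1 h=1 a=1 d=0 g=0 b=1 j=0
t0.Δ7 e=0 f=0 c=0 clk=1 h=1 a=1 d=1 g=0 b=1 j=0
t0.Δ8 e=0 f=1 c=0 clk=1 h=1 a=1 d=1 g=0 b=1 j=0
t1.Δ0 e=0 f=1 c=0 clk=1 h=1 a=1 d=1 g=0 b=1 j=0
t1.Δ1 e=0 f=1 c=0 clk=0 h=1 a=1 d=1 g=0 b=1 j=0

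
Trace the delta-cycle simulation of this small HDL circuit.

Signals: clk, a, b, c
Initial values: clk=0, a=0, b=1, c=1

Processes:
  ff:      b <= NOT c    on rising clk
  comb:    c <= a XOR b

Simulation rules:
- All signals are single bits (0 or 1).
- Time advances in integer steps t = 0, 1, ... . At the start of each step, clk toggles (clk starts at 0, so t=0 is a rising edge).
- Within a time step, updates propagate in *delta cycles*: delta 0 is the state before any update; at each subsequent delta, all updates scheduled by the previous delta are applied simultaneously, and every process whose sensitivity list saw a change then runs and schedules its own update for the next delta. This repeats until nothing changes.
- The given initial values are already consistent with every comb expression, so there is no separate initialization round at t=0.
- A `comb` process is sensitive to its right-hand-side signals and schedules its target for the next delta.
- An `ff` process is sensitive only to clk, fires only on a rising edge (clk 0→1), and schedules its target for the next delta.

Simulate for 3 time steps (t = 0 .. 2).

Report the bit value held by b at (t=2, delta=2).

t0.Δ0 b=1 a=0 c=1 clk=0
t0.Δ1 b=1 a=0 c=1 clk=1
t0.Δ2 b=0 a=0 c=1 clk=1
t0.Δ3 b=0 a=0 c=0 clk=1
t1.Δ0 b=0 a=0 c=0 clk=1
t1.Δ1 b=0 a=0 c=0 clk=0
t2.Δ0 b=0 a=0 c=0 clk=0
t2.Δ1 b=0 a=0 c=0 clk=1
t2.Δ2 b=1 a=0 c=0 clk=1
t2.Δ3 b=1 a=0 c=1 clk=1

1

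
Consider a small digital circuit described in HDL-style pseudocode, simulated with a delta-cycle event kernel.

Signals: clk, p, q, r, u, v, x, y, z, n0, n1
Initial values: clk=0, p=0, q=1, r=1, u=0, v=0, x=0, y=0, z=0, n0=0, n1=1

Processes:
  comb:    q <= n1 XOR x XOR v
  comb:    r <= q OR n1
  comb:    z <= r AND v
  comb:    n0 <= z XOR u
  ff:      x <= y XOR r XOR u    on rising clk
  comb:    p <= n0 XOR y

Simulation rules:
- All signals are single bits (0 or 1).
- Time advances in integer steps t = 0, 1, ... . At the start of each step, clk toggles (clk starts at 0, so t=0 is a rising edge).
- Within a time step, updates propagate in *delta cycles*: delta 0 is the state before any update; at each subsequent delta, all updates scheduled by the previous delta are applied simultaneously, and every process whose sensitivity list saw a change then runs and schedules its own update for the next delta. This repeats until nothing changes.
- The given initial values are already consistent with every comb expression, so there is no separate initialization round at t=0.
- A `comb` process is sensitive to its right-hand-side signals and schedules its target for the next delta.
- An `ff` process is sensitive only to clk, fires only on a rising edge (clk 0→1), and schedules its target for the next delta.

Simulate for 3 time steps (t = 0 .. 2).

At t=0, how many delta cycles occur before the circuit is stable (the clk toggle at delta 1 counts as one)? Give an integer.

t0.Δ0 q=1 clk=0 n0=0 u=0 p=0 z=0 n1=1 r=1 v=0 y=0 x=0
t0.Δ1 q=1 clk=1 n0=0 u=0 p=0 z=0 n1=1 r=1 v=0 y=0 x=0
t0.Δ2 q=1 clk=1 n0=0 u=0 p=0 z=0 n1=1 r=1 v=0 y=0 x=1
t0.Δ3 q=0 clk=1 n0=0 u=0 p=0 z=0 n1=1 r=1 v=0 y=0 x=1
t1.Δ0 q=0 clk=1 n0=0 u=0 p=0 z=0 n1=1 r=1 v=0 y=0 x=1
t1.Δ1 q=0 clk=0 n0=0 u=0 p=0 z=0 n1=1 r=1 v=0 y=0 x=1
t2.Δ0 q=0 clk=0 n0=0 u=0 p=0 z=0 n1=1 r=1 v=0 y=0 x=1
t2.Δ1 q=0 clk=1 n0=0 u=0 p=0 z=0 n1=1 r=1 v=0 y=0 x=1

3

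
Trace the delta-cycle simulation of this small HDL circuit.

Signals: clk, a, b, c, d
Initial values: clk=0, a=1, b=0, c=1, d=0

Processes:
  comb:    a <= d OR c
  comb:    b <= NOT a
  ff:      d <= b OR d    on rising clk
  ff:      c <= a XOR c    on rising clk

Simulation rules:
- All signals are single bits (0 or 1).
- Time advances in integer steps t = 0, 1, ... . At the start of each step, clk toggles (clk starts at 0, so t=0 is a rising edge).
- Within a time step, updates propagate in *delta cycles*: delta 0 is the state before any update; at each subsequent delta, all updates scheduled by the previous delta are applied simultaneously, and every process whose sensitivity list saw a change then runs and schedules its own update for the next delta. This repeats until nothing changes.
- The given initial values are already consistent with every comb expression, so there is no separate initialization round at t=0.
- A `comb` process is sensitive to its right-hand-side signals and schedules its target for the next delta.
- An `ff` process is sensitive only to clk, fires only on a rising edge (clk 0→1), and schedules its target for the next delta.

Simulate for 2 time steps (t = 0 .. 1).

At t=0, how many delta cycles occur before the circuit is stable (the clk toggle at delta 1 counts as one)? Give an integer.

4

t0.Δ0 clk=0 a=1 d=0 c=1 b=0
t0.Δ1 clk=1 a=1 d=0 c=1 b=0
t0.Δ2 clk=1 a=1 d=0 c=0 b=0
t0.Δ3 clk=1 a=0 d=0 c=0 b=0
t0.Δ4 clk=1 a=0 d=0 c=0 b=1
t1.Δ0 clk=1 a=0 d=0 c=0 b=1
t1.Δ1 clk=0 a=0 d=0 c=0 b=1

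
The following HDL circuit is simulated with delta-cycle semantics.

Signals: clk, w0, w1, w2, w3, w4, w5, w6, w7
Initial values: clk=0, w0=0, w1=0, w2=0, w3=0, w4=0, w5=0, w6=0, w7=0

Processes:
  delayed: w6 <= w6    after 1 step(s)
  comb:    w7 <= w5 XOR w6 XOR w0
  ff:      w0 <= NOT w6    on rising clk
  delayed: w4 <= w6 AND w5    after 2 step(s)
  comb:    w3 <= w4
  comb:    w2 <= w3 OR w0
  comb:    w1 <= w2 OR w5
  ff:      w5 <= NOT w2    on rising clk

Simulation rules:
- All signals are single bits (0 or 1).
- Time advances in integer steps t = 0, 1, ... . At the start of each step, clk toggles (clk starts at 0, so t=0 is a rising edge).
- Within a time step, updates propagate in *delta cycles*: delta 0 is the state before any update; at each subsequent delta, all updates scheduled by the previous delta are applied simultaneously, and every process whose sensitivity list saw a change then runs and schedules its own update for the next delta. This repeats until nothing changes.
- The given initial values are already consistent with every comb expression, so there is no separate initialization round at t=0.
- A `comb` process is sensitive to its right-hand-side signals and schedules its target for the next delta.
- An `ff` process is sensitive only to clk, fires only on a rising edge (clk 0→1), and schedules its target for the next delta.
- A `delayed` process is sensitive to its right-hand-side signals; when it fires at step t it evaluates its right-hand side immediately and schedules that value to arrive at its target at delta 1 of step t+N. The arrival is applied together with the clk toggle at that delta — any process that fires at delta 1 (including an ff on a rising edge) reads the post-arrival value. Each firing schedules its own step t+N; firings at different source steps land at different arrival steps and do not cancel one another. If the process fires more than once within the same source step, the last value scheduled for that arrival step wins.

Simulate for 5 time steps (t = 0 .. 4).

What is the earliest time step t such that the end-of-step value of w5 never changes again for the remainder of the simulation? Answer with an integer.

2

[bits: w0,w4,w5,w6,clk,w7,w3,w2,w1]
t=0: Δ0=000000000 Δ1=000010000 Δ2=101010000 Δ3=101010011 | 3Δ
t=1: Δ0=101010011 Δ1=101000011 | 1Δ
t=2: Δ0=101000011 Δ1=101010011 Δ2=100010011 Δ3=100011011 | 3Δ
t=3: Δ0=100011011 Δ1=100001011 | 1Δ
t=4: Δ0=100001011 Δ1=100011011 | 1Δ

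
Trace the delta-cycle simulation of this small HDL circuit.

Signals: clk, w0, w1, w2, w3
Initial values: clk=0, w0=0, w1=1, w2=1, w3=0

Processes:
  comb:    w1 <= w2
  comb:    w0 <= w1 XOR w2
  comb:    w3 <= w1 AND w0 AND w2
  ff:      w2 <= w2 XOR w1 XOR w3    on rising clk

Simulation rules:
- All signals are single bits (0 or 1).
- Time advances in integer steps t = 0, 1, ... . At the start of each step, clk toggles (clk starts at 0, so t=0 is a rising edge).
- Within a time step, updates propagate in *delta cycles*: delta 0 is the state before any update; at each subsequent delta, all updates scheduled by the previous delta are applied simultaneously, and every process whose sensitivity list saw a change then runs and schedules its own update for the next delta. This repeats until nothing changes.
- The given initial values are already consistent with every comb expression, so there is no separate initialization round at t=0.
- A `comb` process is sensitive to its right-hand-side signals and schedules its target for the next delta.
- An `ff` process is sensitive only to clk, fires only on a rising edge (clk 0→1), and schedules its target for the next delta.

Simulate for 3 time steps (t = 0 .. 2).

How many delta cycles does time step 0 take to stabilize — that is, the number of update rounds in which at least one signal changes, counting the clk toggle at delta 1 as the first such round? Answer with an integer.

[bits: w3,w2,w0,w1,clk]
t=0: Δ0=01010 Δ1=01011 Δ2=00011 Δ3=00101 Δ4=00001 | 4Δ
t=1: Δ0=00001 Δ1=00000 | 1Δ
t=2: Δ0=00000 Δ1=00001 | 1Δ

4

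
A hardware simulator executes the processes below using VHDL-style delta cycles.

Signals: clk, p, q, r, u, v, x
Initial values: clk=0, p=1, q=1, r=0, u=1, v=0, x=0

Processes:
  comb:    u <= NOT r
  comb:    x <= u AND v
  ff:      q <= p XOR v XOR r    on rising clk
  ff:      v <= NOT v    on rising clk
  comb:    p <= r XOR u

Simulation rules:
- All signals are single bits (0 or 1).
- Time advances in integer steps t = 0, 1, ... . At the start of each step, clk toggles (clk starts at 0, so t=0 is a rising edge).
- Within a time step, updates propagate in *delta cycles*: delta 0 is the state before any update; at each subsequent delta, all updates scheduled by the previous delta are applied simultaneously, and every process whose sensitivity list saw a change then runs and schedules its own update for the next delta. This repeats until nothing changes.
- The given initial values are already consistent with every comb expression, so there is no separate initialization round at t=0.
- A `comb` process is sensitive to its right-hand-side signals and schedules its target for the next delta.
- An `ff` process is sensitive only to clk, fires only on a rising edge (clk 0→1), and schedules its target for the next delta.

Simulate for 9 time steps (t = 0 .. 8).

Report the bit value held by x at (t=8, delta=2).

0

[bits: q,x,r,p,clk,v,u]
t=0: Δ0=1001001 Δ1=1001101 Δ2=1001111 Δ3=1101111 | 3Δ
t=1: Δ0=1101111 Δ1=1101011 | 1Δ
t=2: Δ0=1101011 Δ1=1101111 Δ2=0101101 Δ3=0001101 | 3Δ
t=3: Δ0=0001101 Δ1=0001001 | 1Δ
t=4: Δ0=0001001 Δ1=0001101 Δ2=1001111 Δ3=1101111 | 3Δ
t=5: Δ0=1101111 Δ1=1101011 | 1Δ
t=6: Δ0=1101011 Δ1=1101111 Δ2=0101101 Δ3=0001101 | 3Δ
t=7: Δ0=0001101 Δ1=0001001 | 1Δ
t=8: Δ0=0001001 Δ1=0001101 Δ2=1001111 Δ3=1101111 | 3Δ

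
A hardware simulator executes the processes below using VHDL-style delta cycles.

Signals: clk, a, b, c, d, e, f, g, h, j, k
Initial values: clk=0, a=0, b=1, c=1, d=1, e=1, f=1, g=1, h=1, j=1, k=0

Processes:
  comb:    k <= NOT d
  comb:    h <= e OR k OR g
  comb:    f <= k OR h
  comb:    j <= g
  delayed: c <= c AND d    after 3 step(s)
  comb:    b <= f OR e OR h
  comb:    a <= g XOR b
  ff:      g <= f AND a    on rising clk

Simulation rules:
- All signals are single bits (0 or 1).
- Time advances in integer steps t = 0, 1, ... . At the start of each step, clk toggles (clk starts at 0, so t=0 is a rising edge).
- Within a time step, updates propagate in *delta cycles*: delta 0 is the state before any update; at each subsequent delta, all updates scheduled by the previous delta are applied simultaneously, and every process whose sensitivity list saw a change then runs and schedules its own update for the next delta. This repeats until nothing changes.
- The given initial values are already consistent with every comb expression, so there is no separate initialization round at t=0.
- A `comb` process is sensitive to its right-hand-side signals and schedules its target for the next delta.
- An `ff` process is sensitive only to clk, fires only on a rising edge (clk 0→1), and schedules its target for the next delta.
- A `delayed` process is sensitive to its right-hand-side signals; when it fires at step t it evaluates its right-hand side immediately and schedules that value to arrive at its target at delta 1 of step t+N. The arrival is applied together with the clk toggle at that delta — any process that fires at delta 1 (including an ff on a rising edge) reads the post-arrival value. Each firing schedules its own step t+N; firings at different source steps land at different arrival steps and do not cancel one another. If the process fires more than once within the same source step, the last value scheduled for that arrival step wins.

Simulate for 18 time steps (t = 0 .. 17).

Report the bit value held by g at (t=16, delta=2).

0

t0.Δ0 c=1 e=1 j=1 h=1 k=0 b=1 f=1 clk=0 d=1 a=0 g=1
t0.Δ1 c=1 e=1 j=1 h=1 k=0 b=1 f=1 clk=1 d=1 a=0 g=1
t0.Δ2 c=1 e=1 j=1 h=1 k=0 b=1 f=1 clk=1 d=1 a=0 g=0
t0.Δ3 c=1 e=1 j=0 h=1 k=0 b=1 f=1 clk=1 d=1 a=1 g=0
t1.Δ0 c=1 e=1 j=0 h=1 k=0 b=1 f=1 clk=1 d=1 a=1 g=0
t1.Δ1 c=1 e=1 j=0 h=1 k=0 b=1 f=1 clk=0 d=1 a=1 g=0
t2.Δ0 c=1 e=1 j=0 h=1 k=0 b=1 f=1 clk=0 d=1 a=1 g=0
t2.Δ1 c=1 e=1 j=0 h=1 k=0 b=1 f=1 clk=1 d=1 a=1 g=0
t2.Δ2 c=1 e=1 j=0 h=1 k=0 b=1 f=1 clk=1 d=1 a=1 g=1
t2.Δ3 c=1 e=1 j=1 h=1 k=0 b=1 f=1 clk=1 d=1 a=0 g=1
t3.Δ0 c=1 e=1 j=1 h=1 k=0 b=1 f=1 clk=1 d=1 a=0 g=1
t3.Δ1 c=1 e=1 j=1 h=1 k=0 b=1 f=1 clk=0 d=1 a=0 g=1
t4.Δ0 c=1 e=1 j=1 h=1 k=0 b=1 f=1 clk=0 d=1 a=0 g=1
t4.Δ1 c=1 e=1 j=1 h=1 k=0 b=1 f=1 clk=1 d=1 a=0 g=1
t4.Δ2 c=1 e=1 j=1 h=1 k=0 b=1 f=1 clk=1 d=1 a=0 g=0
t4.Δ3 c=1 e=1 j=0 h=1 k=0 b=1 f=1 clk=1 d=1 a=1 g=0
t5.Δ0 c=1 e=1 j=0 h=1 k=0 b=1 f=1 clk=1 d=1 a=1 g=0
t5.Δ1 c=1 e=1 j=0 h=1 k=0 b=1 f=1 clk=0 d=1 a=1 g=0
t6.Δ0 c=1 e=1 j=0 h=1 k=0 b=1 f=1 clk=0 d=1 a=1 g=0
t6.Δ1 c=1 e=1 j=0 h=1 k=0 b=1 f=1 clk=1 d=1 a=1 g=0
t6.Δ2 c=1 e=1 j=0 h=1 k=0 b=1 f=1 clk=1 d=1 a=1 g=1
t6.Δ3 c=1 e=1 j=1 h=1 k=0 b=1 f=1 clk=1 d=1 a=0 g=1
t7.Δ0 c=1 e=1 j=1 h=1 k=0 b=1 f=1 clk=1 d=1 a=0 g=1
t7.Δ1 c=1 e=1 j=1 h=1 k=0 b=1 f=1 clk=0 d=1 a=0 g=1
t8.Δ0 c=1 e=1 j=1 h=1 k=0 b=1 f=1 clk=0 d=1 a=0 g=1
t8.Δ1 c=1 e=1 j=1 h=1 k=0 b=1 f=1 clk=1 d=1 a=0 g=1
t8.Δ2 c=1 e=1 j=1 h=1 k=0 b=1 f=1 clk=1 d=1 a=0 g=0
t8.Δ3 c=1 e=1 j=0 h=1 k=0 b=1 f=1 clk=1 d=1 a=1 g=0
t9.Δ0 c=1 e=1 j=0 h=1 k=0 b=1 f=1 clk=1 d=1 a=1 g=0
t9.Δ1 c=1 e=1 j=0 h=1 k=0 b=1 f=1 clk=0 d=1 a=1 g=0
t10.Δ0 c=1 e=1 j=0 h=1 k=0 b=1 f=1 clk=0 d=1 a=1 g=0
t10.Δ1 c=1 e=1 j=0 h=1 k=0 b=1 f=1 clk=1 d=1 a=1 g=0
t10.Δ2 c=1 e=1 j=0 h=1 k=0 b=1 f=1 clk=1 d=1 a=1 g=1
t10.Δ3 c=1 e=1 j=1 h=1 k=0 b=1 f=1 clk=1 d=1 a=0 g=1
t11.Δ0 c=1 e=1 j=1 h=1 k=0 b=1 f=1 clk=1 d=1 a=0 g=1
t11.Δ1 c=1 e=1 j=1 h=1 k=0 b=1 f=1 clk=0 d=1 a=0 g=1
t12.Δ0 c=1 e=1 j=1 h=1 k=0 b=1 f=1 clk=0 d=1 a=0 g=1
t12.Δ1 c=1 e=1 j=1 h=1 k=0 b=1 f=1 clk=1 d=1 a=0 g=1
t12.Δ2 c=1 e=1 j=1 h=1 k=0 b=1 f=1 clk=1 d=1 a=0 g=0
t12.Δ3 c=1 e=1 j=0 h=1 k=0 b=1 f=1 clk=1 d=1 a=1 g=0
t13.Δ0 c=1 e=1 j=0 h=1 k=0 b=1 f=1 clk=1 d=1 a=1 g=0
t13.Δ1 c=1 e=1 j=0 h=1 k=0 b=1 f=1 clk=0 d=1 a=1 g=0
t14.Δ0 c=1 e=1 j=0 h=1 k=0 b=1 f=1 clk=0 d=1 a=1 g=0
t14.Δ1 c=1 e=1 j=0 h=1 k=0 b=1 f=1 clk=1 d=1 a=1 g=0
t14.Δ2 c=1 e=1 j=0 h=1 k=0 b=1 f=1 clk=1 d=1 a=1 g=1
t14.Δ3 c=1 e=1 j=1 h=1 k=0 b=1 f=1 clk=1 d=1 a=0 g=1
t15.Δ0 c=1 e=1 j=1 h=1 k=0 b=1 f=1 clk=1 d=1 a=0 g=1
t15.Δ1 c=1 e=1 j=1 h=1 k=0 b=1 f=1 clk=0 d=1 a=0 g=1
t16.Δ0 c=1 e=1 j=1 h=1 k=0 b=1 f=1 clk=0 d=1 a=0 g=1
t16.Δ1 c=1 e=1 j=1 h=1 k=0 b=1 f=1 clk=1 d=1 a=0 g=1
t16.Δ2 c=1 e=1 j=1 h=1 k=0 b=1 f=1 clk=1 d=1 a=0 g=0
t16.Δ3 c=1 e=1 j=0 h=1 k=0 b=1 f=1 clk=1 d=1 a=1 g=0
t17.Δ0 c=1 e=1 j=0 h=1 k=0 b=1 f=1 clk=1 d=1 a=1 g=0
t17.Δ1 c=1 e=1 j=0 h=1 k=0 b=1 f=1 clk=0 d=1 a=1 g=0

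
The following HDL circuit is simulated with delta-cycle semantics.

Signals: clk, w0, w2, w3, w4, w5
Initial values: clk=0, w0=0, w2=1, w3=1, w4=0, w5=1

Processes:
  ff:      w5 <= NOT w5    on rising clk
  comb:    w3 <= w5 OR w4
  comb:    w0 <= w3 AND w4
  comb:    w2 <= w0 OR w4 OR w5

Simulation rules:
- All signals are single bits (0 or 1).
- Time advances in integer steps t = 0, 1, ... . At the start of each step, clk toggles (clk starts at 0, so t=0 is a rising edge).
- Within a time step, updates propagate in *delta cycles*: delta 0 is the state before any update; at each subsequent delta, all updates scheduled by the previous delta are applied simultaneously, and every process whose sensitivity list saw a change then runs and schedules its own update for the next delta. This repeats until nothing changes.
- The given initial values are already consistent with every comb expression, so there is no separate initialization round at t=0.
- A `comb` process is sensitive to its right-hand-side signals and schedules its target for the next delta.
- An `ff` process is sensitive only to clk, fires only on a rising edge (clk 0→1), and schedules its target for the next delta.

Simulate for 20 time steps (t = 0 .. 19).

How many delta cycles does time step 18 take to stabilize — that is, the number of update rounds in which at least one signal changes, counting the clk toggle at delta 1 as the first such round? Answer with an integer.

t0.Δ0 w5=1 w0=0 w3=1 w4=0 clk=0 w2=1
t0.Δ1 w5=1 w0=0 w3=1 w4=0 clk=1 w2=1
t0.Δ2 w5=0 w0=0 w3=1 w4=0 clk=1 w2=1
t0.Δ3 w5=0 w0=0 w3=0 w4=0 clk=1 w2=0
t1.Δ0 w5=0 w0=0 w3=0 w4=0 clk=1 w2=0
t1.Δ1 w5=0 w0=0 w3=0 w4=0 clk=0 w2=0
t2.Δ0 w5=0 w0=0 w3=0 w4=0 clk=0 w2=0
t2.Δ1 w5=0 w0=0 w3=0 w4=0 clk=1 w2=0
t2.Δ2 w5=1 w0=0 w3=0 w4=0 clk=1 w2=0
t2.Δ3 w5=1 w0=0 w3=1 w4=0 clk=1 w2=1
t3.Δ0 w5=1 w0=0 w3=1 w4=0 clk=1 w2=1
t3.Δ1 w5=1 w0=0 w3=1 w4=0 clk=0 w2=1
t4.Δ0 w5=1 w0=0 w3=1 w4=0 clk=0 w2=1
t4.Δ1 w5=1 w0=0 w3=1 w4=0 clk=1 w2=1
t4.Δ2 w5=0 w0=0 w3=1 w4=0 clk=1 w2=1
t4.Δ3 w5=0 w0=0 w3=0 w4=0 clk=1 w2=0
t5.Δ0 w5=0 w0=0 w3=0 w4=0 clk=1 w2=0
t5.Δ1 w5=0 w0=0 w3=0 w4=0 clk=0 w2=0
t6.Δ0 w5=0 w0=0 w3=0 w4=0 clk=0 w2=0
t6.Δ1 w5=0 w0=0 w3=0 w4=0 clk=1 w2=0
t6.Δ2 w5=1 w0=0 w3=0 w4=0 clk=1 w2=0
t6.Δ3 w5=1 w0=0 w3=1 w4=0 clk=1 w2=1
t7.Δ0 w5=1 w0=0 w3=1 w4=0 clk=1 w2=1
t7.Δ1 w5=1 w0=0 w3=1 w4=0 clk=0 w2=1
t8.Δ0 w5=1 w0=0 w3=1 w4=0 clk=0 w2=1
t8.Δ1 w5=1 w0=0 w3=1 w4=0 clk=1 w2=1
t8.Δ2 w5=0 w0=0 w3=1 w4=0 clk=1 w2=1
t8.Δ3 w5=0 w0=0 w3=0 w4=0 clk=1 w2=0
t9.Δ0 w5=0 w0=0 w3=0 w4=0 clk=1 w2=0
t9.Δ1 w5=0 w0=0 w3=0 w4=0 clk=0 w2=0
t10.Δ0 w5=0 w0=0 w3=0 w4=0 clk=0 w2=0
t10.Δ1 w5=0 w0=0 w3=0 w4=0 clk=1 w2=0
t10.Δ2 w5=1 w0=0 w3=0 w4=0 clk=1 w2=0
t10.Δ3 w5=1 w0=0 w3=1 w4=0 clk=1 w2=1
t11.Δ0 w5=1 w0=0 w3=1 w4=0 clk=1 w2=1
t11.Δ1 w5=1 w0=0 w3=1 w4=0 clk=0 w2=1
t12.Δ0 w5=1 w0=0 w3=1 w4=0 clk=0 w2=1
t12.Δ1 w5=1 w0=0 w3=1 w4=0 clk=1 w2=1
t12.Δ2 w5=0 w0=0 w3=1 w4=0 clk=1 w2=1
t12.Δ3 w5=0 w0=0 w3=0 w4=0 clk=1 w2=0
t13.Δ0 w5=0 w0=0 w3=0 w4=0 clk=1 w2=0
t13.Δ1 w5=0 w0=0 w3=0 w4=0 clk=0 w2=0
t14.Δ0 w5=0 w0=0 w3=0 w4=0 clk=0 w2=0
t14.Δ1 w5=0 w0=0 w3=0 w4=0 clk=1 w2=0
t14.Δ2 w5=1 w0=0 w3=0 w4=0 clk=1 w2=0
t14.Δ3 w5=1 w0=0 w3=1 w4=0 clk=1 w2=1
t15.Δ0 w5=1 w0=0 w3=1 w4=0 clk=1 w2=1
t15.Δ1 w5=1 w0=0 w3=1 w4=0 clk=0 w2=1
t16.Δ0 w5=1 w0=0 w3=1 w4=0 clk=0 w2=1
t16.Δ1 w5=1 w0=0 w3=1 w4=0 clk=1 w2=1
t16.Δ2 w5=0 w0=0 w3=1 w4=0 clk=1 w2=1
t16.Δ3 w5=0 w0=0 w3=0 w4=0 clk=1 w2=0
t17.Δ0 w5=0 w0=0 w3=0 w4=0 clk=1 w2=0
t17.Δ1 w5=0 w0=0 w3=0 w4=0 clk=0 w2=0
t18.Δ0 w5=0 w0=0 w3=0 w4=0 clk=0 w2=0
t18.Δ1 w5=0 w0=0 w3=0 w4=0 clk=1 w2=0
t18.Δ2 w5=1 w0=0 w3=0 w4=0 clk=1 w2=0
t18.Δ3 w5=1 w0=0 w3=1 w4=0 clk=1 w2=1
t19.Δ0 w5=1 w0=0 w3=1 w4=0 clk=1 w2=1
t19.Δ1 w5=1 w0=0 w3=1 w4=0 clk=0 w2=1

3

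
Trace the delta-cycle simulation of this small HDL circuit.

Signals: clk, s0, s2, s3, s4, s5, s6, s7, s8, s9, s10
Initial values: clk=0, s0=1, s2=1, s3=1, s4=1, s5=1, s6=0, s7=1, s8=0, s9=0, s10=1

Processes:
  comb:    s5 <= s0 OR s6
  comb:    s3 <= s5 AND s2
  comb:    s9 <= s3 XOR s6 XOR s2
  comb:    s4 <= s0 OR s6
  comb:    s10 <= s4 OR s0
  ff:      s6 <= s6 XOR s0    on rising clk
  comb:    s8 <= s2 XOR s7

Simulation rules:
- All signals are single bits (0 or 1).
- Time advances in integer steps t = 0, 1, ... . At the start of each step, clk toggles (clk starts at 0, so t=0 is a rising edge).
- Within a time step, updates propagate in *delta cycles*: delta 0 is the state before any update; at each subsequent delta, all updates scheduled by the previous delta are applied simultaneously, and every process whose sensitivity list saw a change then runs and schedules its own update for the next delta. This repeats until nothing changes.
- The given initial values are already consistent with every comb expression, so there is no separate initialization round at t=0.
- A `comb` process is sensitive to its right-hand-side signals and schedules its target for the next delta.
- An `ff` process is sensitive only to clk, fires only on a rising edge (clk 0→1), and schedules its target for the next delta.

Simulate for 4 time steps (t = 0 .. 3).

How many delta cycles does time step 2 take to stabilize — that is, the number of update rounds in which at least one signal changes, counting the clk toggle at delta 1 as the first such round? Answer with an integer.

3

t=0 Δ0: s2=1 s10=1 s9=0 s3=1 s6=0 s7=1 s4=1 s8=0 s0=1 clk=0 s5=1
  Δ1: clk:0→1
  Δ2: s6:0→1
  Δ3: s9:0→1
  (3Δ to stable)
t=1 Δ0: s2=1 s10=1 s9=1 s3=1 s6=1 s7=1 s4=1 s8=0 s0=1 clk=1 s5=1
  Δ1: clk:1→0
  (1Δ to stable)
t=2 Δ0: s2=1 s10=1 s9=1 s3=1 s6=1 s7=1 s4=1 s8=0 s0=1 clk=0 s5=1
  Δ1: clk:0→1
  Δ2: s6:1→0
  Δ3: s9:1→0
  (3Δ to stable)
t=3 Δ0: s2=1 s10=1 s9=0 s3=1 s6=0 s7=1 s4=1 s8=0 s0=1 clk=1 s5=1
  Δ1: clk:1→0
  (1Δ to stable)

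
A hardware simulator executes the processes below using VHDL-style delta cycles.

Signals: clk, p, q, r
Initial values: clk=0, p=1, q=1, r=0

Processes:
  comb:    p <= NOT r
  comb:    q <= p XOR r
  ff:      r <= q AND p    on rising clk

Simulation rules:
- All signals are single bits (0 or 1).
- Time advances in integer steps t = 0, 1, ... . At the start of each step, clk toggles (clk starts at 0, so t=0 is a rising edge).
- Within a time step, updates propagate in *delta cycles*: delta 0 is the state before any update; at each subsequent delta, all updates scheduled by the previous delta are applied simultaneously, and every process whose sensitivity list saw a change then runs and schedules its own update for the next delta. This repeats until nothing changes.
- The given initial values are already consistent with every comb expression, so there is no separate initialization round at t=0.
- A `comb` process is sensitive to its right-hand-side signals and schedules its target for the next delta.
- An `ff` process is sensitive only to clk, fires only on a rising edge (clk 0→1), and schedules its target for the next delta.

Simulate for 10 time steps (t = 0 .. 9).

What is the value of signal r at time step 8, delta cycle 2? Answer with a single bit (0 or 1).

t=0 Δ0: r=0 clk=0 p=1 q=1
  Δ1: clk:0→1
  Δ2: r:0→1
  Δ3: p:1→0, q:1→0
  Δ4: q:0→1
  (4Δ to stable)
t=1 Δ0: r=1 clk=1 p=0 q=1
  Δ1: clk:1→0
  (1Δ to stable)
t=2 Δ0: r=1 clk=0 p=0 q=1
  Δ1: clk:0→1
  Δ2: r:1→0
  Δ3: p:0→1, q:1→0
  Δ4: q:0→1
  (4Δ to stable)
t=3 Δ0: r=0 clk=1 p=1 q=1
  Δ1: clk:1→0
  (1Δ to stable)
t=4 Δ0: r=0 clk=0 p=1 q=1
  Δ1: clk:0→1
  Δ2: r:0→1
  Δ3: p:1→0, q:1→0
  Δ4: q:0→1
  (4Δ to stable)
t=5 Δ0: r=1 clk=1 p=0 q=1
  Δ1: clk:1→0
  (1Δ to stable)
t=6 Δ0: r=1 clk=0 p=0 q=1
  Δ1: clk:0→1
  Δ2: r:1→0
  Δ3: p:0→1, q:1→0
  Δ4: q:0→1
  (4Δ to stable)
t=7 Δ0: r=0 clk=1 p=1 q=1
  Δ1: clk:1→0
  (1Δ to stable)
t=8 Δ0: r=0 clk=0 p=1 q=1
  Δ1: clk:0→1
  Δ2: r:0→1
  Δ3: p:1→0, q:1→0
  Δ4: q:0→1
  (4Δ to stable)
t=9 Δ0: r=1 clk=1 p=0 q=1
  Δ1: clk:1→0
  (1Δ to stable)

1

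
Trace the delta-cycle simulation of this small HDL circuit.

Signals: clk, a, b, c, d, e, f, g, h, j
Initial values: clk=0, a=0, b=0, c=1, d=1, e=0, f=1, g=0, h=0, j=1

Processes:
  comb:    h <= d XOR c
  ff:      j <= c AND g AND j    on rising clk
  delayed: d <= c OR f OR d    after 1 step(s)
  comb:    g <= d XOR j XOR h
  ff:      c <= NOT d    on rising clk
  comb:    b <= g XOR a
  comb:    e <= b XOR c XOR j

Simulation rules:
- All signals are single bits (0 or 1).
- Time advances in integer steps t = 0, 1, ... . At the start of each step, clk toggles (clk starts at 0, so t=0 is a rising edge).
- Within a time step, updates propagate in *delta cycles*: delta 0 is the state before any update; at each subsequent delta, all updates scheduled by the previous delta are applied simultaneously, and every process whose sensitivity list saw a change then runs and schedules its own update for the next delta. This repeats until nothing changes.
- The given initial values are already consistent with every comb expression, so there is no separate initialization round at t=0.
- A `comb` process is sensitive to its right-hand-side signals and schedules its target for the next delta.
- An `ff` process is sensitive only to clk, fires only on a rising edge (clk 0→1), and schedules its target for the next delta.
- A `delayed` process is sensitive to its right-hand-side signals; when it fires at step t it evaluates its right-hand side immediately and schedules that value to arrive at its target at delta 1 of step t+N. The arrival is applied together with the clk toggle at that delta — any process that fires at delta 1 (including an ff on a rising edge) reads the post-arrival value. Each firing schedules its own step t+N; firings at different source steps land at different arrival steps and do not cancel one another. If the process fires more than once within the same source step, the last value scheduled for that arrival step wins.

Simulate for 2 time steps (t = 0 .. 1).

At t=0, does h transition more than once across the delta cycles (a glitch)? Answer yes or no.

no

t=0 Δ0: d=1 f=1 g=0 h=0 j=1 clk=0 b=0 c=1 e=0 a=0
  Δ1: clk:0→1
  Δ2: j:1→0, c:1→0
  Δ3: g:0→1, h:0→1
  Δ4: g:1→0, b:0→1
  Δ5: b:1→0, e:0→1
  Δ6: e:1→0
  (6Δ to stable)
t=1 Δ0: d=1 f=1 g=0 h=1 j=0 clk=1 b=0 c=0 e=0 a=0
  Δ1: clk:1→0
  (1Δ to stable)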